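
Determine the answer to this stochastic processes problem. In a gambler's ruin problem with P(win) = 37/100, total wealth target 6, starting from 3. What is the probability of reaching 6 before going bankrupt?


Gambler's ruin formula:
r = q/p = 0.6300/0.3700 = 1.7027
P(win) = (1 - r^i)/(1 - r^N)
= (1 - 1.7027^3)/(1 - 1.7027^6)
= 0.1685

0.1685


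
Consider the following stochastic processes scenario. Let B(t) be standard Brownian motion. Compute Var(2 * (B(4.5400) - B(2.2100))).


Var(alpha*(B(t)-B(s))) = alpha^2 * (t-s)
= 2^2 * (4.5400 - 2.2100)
= 4 * 2.3300
= 9.3200

9.3200


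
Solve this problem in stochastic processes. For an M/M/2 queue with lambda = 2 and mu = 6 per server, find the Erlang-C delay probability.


a = lambda/mu = 0.3333
rho = a/c = 0.1667
Erlang-C formula applied:
C(c,a) = 0.0476

0.0476


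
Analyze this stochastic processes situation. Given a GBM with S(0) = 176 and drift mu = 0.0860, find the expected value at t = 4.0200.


E[S(t)] = S(0) * exp(mu * t)
= 176 * exp(0.0860 * 4.0200)
= 176 * 1.4130
= 248.6892

248.6892


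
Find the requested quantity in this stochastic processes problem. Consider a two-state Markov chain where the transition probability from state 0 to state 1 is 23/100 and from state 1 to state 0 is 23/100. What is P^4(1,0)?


Computing P^4 by matrix multiplication.
P = [[0.7700, 0.2300], [0.2300, 0.7700]]
After raising P to the power 4:
P^4(1,0) = 0.4575

0.4575


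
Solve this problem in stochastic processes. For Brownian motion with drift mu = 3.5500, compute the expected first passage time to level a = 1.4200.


Expected first passage time = a/mu
= 1.4200/3.5500
= 0.4000

0.4000


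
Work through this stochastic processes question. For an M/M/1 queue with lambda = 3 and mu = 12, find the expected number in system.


rho = 3/12 = 0.2500
L = rho/(1-rho)
= 0.2500/0.7500
= 0.3333

0.3333


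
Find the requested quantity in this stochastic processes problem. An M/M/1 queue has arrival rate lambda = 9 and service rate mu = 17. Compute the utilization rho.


rho = lambda/mu
= 9/17
= 0.5294

0.5294


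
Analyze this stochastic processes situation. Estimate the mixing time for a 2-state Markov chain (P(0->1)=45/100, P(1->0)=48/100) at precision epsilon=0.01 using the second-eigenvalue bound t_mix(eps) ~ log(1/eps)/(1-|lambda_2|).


lambda_2 = |1 - p01 - p10| = |1 - 0.4500 - 0.4800| = 0.0700
t_mix ~ log(1/eps)/(1 - |lambda_2|)
= log(100)/(1 - 0.0700) = 4.6052/0.9300
= 4.9518

4.9518


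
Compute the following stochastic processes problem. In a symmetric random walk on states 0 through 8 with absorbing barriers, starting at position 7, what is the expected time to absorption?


For symmetric RW on 0,...,N with absorbing barriers, E(i) = i*(N-i)
E(7) = 7 * 1 = 7

7


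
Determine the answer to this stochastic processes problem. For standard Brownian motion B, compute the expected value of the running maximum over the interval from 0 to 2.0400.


E(max B(s)) = sqrt(2t/pi)
= sqrt(2*2.0400/pi)
= sqrt(1.2987)
= 1.1396

1.1396


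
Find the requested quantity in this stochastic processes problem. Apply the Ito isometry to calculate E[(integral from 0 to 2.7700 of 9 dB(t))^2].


By Ito isometry: E[(int f dB)^2] = int f^2 dt
= 9^2 * 2.7700
= 81 * 2.7700 = 224.3700

224.3700


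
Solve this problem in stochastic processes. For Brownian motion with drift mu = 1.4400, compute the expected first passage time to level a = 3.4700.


Expected first passage time = a/mu
= 3.4700/1.4400
= 2.4097

2.4097


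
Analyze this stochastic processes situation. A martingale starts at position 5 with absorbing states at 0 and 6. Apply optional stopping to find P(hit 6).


By optional stopping theorem: E(M at tau) = M(0) = 5
P(hit 6)*6 + P(hit 0)*0 = 5
P(hit 6) = (5 - 0)/(6 - 0) = 5/6 = 0.8333

0.8333


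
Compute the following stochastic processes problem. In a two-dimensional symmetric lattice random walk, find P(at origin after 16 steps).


P = C(16,8)^2 / 4^16
= 12870^2 / 4294967296
= 165636900 / 4294967296
= 0.0386

0.0386


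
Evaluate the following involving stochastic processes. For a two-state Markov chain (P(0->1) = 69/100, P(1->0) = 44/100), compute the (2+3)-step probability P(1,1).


P^5 = P^2 * P^3
Computing via matrix multiplication of the transition matrix.
Entry (1,1) of P^5 = 0.6106

0.6106


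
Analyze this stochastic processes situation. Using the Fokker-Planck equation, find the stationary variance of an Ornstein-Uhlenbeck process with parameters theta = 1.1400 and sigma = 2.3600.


Stationary variance = sigma^2 / (2*theta)
= 2.3600^2 / (2*1.1400)
= 5.5696 / 2.2800
= 2.4428

2.4428


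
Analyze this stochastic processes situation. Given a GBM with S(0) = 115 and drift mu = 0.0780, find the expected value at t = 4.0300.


E[S(t)] = S(0) * exp(mu * t)
= 115 * exp(0.0780 * 4.0300)
= 115 * 1.3694
= 157.4759

157.4759


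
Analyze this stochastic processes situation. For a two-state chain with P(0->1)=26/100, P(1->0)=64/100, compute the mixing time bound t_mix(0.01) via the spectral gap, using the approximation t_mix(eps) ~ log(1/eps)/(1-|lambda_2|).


lambda_2 = |1 - p01 - p10| = |1 - 0.2600 - 0.6400| = 0.1000
t_mix ~ log(1/eps)/(1 - |lambda_2|)
= log(100)/(1 - 0.1000) = 4.6052/0.9000
= 5.1169

5.1169


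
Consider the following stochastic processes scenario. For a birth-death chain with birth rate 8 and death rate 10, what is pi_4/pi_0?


For birth-death process, pi_n/pi_0 = (lambda/mu)^n
= (8/10)^4
= 0.4096

0.4096


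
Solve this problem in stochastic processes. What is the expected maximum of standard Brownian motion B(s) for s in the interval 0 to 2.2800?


E(max B(s)) = sqrt(2t/pi)
= sqrt(2*2.2800/pi)
= sqrt(1.4515)
= 1.2048

1.2048


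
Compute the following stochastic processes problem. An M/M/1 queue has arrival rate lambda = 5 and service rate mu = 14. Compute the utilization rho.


rho = lambda/mu
= 5/14
= 0.3571

0.3571


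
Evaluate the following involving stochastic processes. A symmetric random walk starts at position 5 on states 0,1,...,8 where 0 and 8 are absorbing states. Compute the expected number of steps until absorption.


For symmetric RW on 0,...,N with absorbing barriers, E(i) = i*(N-i)
E(5) = 5 * 3 = 15

15


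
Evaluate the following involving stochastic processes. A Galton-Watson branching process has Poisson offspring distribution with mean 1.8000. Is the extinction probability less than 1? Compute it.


Since mu = 1.8000 > 1, extinction prob q < 1.
Solve s = exp(mu*(s-1)) iteratively.
q = 0.2676

0.2676


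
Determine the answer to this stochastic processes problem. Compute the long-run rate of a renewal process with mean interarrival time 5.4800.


Long-run renewal rate = 1/E(X)
= 1/5.4800
= 0.1825

0.1825


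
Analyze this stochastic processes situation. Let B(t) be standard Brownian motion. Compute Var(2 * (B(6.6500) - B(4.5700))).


Var(alpha*(B(t)-B(s))) = alpha^2 * (t-s)
= 2^2 * (6.6500 - 4.5700)
= 4 * 2.0800
= 8.3200

8.3200


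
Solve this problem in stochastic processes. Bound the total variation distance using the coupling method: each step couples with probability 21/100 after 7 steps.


TV distance bound <= (1-delta)^n
= (1 - 0.2100)^7
= 0.7900^7
= 0.1920

0.1920


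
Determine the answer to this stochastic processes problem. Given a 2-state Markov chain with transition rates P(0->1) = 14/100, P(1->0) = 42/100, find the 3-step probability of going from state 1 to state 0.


Computing P^3 by matrix multiplication.
P = [[0.8600, 0.1400], [0.4200, 0.5800]]
After raising P to the power 3:
P^3(1,0) = 0.6861

0.6861


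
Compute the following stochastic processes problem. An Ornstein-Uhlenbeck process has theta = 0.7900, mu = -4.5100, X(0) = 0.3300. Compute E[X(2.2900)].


E[X(t)] = mu + (X(0) - mu)*exp(-theta*t)
= -4.5100 + (0.3300 - -4.5100)*exp(-0.7900*2.2900)
= -4.5100 + 4.8400 * 0.1638
= -3.7172

-3.7172


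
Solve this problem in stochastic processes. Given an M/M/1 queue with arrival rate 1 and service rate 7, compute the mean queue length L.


rho = 1/7 = 0.1429
L = rho/(1-rho)
= 0.1429/0.8571
= 0.1667

0.1667


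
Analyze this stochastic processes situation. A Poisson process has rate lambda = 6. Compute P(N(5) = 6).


P(N(t)=k) = (lambda*t)^k * exp(-lambda*t) / k!
lambda*t = 30
= 30^6 * exp(-30) / 6!
= 729000000 * 9.3576e-14 / 720
= 9.4746e-08

9.4746e-08


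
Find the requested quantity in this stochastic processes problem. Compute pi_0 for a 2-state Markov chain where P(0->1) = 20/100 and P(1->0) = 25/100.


Stationary distribution: pi_0 = p10/(p01+p10), pi_1 = p01/(p01+p10)
p01 = 0.2000, p10 = 0.2500
pi_0 = 0.5556

0.5556


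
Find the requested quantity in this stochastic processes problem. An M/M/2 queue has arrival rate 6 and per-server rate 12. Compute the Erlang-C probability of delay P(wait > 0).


a = lambda/mu = 0.5000
rho = a/c = 0.2500
Erlang-C formula applied:
C(c,a) = 0.1000

0.1000


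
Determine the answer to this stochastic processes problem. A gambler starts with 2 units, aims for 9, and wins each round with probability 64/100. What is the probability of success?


Gambler's ruin formula:
r = q/p = 0.3600/0.6400 = 0.5625
P(win) = (1 - r^i)/(1 - r^N)
= (1 - 0.5625^2)/(1 - 0.5625^9)
= 0.6875

0.6875


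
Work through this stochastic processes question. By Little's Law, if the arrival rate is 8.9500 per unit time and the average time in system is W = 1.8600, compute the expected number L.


Little's Law: L = lambda * W
= 8.9500 * 1.8600
= 16.6470

16.6470


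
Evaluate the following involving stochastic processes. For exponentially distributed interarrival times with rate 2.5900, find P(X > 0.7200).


P(X > t) = exp(-lambda * t)
= exp(-2.5900 * 0.7200)
= exp(-1.8648) = 0.1549

0.1549


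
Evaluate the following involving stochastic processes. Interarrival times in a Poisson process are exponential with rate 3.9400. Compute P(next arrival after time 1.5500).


P(X > t) = exp(-lambda * t)
= exp(-3.9400 * 1.5500)
= exp(-6.1070) = 0.0022

0.0022


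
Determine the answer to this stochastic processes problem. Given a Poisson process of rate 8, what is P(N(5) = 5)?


P(N(t)=k) = (lambda*t)^k * exp(-lambda*t) / k!
lambda*t = 40
= 40^5 * exp(-40) / 5!
= 102400000 * 4.2484e-18 / 120
= 3.6253e-12

3.6253e-12


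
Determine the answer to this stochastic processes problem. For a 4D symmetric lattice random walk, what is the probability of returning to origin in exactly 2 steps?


P(return in 2 steps) = P(reverse first step) = 1/(2d)
= 1/8
= 0.1250

0.1250


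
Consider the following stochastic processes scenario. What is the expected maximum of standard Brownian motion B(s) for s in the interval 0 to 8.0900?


E(max B(s)) = sqrt(2t/pi)
= sqrt(2*8.0900/pi)
= sqrt(5.1503)
= 2.2694

2.2694


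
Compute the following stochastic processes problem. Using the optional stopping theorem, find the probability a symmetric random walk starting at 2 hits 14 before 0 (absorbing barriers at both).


By optional stopping theorem: E(M at tau) = M(0) = 2
P(hit 14)*14 + P(hit 0)*0 = 2
P(hit 14) = (2 - 0)/(14 - 0) = 1/7 = 0.1429

0.1429


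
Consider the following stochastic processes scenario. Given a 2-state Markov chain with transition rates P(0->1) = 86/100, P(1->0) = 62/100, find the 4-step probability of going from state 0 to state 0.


Computing P^4 by matrix multiplication.
P = [[0.1400, 0.8600], [0.6200, 0.3800]]
After raising P to the power 4:
P^4(0,0) = 0.4498

0.4498


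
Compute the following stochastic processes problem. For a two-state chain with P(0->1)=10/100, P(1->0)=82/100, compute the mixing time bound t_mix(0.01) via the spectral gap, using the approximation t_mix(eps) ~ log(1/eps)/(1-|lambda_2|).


lambda_2 = |1 - p01 - p10| = |1 - 0.1000 - 0.8200| = 0.0800
t_mix ~ log(1/eps)/(1 - |lambda_2|)
= log(100)/(1 - 0.0800) = 4.6052/0.9200
= 5.0056

5.0056


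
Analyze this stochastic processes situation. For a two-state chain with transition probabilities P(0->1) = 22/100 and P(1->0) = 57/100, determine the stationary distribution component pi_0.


Stationary distribution: pi_0 = p10/(p01+p10), pi_1 = p01/(p01+p10)
p01 = 0.2200, p10 = 0.5700
pi_0 = 0.7215

0.7215


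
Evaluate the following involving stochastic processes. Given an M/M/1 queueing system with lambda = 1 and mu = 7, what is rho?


rho = lambda/mu
= 1/7
= 0.1429

0.1429


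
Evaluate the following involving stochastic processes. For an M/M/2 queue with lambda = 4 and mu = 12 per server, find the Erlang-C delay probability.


a = lambda/mu = 0.3333
rho = a/c = 0.1667
Erlang-C formula applied:
C(c,a) = 0.0476

0.0476


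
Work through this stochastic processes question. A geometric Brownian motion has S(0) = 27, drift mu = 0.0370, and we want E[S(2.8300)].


E[S(t)] = S(0) * exp(mu * t)
= 27 * exp(0.0370 * 2.8300)
= 27 * 1.1104
= 29.9805

29.9805


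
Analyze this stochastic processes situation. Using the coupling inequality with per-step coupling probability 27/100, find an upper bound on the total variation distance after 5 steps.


TV distance bound <= (1-delta)^n
= (1 - 0.2700)^5
= 0.7300^5
= 0.2073

0.2073


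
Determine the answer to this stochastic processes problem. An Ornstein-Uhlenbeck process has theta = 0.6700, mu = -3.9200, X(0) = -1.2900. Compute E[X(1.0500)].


E[X(t)] = mu + (X(0) - mu)*exp(-theta*t)
= -3.9200 + (-1.2900 - -3.9200)*exp(-0.6700*1.0500)
= -3.9200 + 2.6300 * 0.4949
= -2.6185

-2.6185


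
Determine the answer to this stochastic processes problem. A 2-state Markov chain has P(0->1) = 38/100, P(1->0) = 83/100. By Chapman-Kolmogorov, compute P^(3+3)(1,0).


P^6 = P^3 * P^3
Computing via matrix multiplication of the transition matrix.
Entry (1,0) of P^6 = 0.6859

0.6859


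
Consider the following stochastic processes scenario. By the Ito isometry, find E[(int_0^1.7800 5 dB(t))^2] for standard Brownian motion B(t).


By Ito isometry: E[(int f dB)^2] = int f^2 dt
= 5^2 * 1.7800
= 25 * 1.7800 = 44.5000

44.5000


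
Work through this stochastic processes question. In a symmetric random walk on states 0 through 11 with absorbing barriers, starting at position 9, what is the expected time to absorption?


For symmetric RW on 0,...,N with absorbing barriers, E(i) = i*(N-i)
E(9) = 9 * 2 = 18

18


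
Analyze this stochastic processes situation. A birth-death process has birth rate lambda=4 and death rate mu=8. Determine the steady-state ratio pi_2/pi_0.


For birth-death process, pi_n/pi_0 = (lambda/mu)^n
= (4/8)^2
= 0.2500

0.2500


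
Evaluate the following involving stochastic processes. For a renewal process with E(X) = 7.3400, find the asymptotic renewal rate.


Long-run renewal rate = 1/E(X)
= 1/7.3400
= 0.1362

0.1362


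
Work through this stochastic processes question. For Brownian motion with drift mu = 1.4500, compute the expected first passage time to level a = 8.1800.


Expected first passage time = a/mu
= 8.1800/1.4500
= 5.6414

5.6414


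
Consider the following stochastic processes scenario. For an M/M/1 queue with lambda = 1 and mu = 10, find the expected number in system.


rho = 1/10 = 0.1000
L = rho/(1-rho)
= 0.1000/0.9000
= 0.1111

0.1111


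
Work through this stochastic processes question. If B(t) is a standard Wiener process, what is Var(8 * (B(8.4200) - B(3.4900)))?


Var(alpha*(B(t)-B(s))) = alpha^2 * (t-s)
= 8^2 * (8.4200 - 3.4900)
= 64 * 4.9300
= 315.5200

315.5200


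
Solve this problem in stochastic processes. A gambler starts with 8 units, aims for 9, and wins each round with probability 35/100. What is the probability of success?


Gambler's ruin formula:
r = q/p = 0.6500/0.3500 = 1.8571
P(win) = (1 - r^i)/(1 - r^N)
= (1 - 1.8571^8)/(1 - 1.8571^9)
= 0.5367

0.5367


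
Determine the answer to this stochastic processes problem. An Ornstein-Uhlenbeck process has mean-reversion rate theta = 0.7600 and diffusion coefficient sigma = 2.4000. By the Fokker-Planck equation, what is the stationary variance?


Stationary variance = sigma^2 / (2*theta)
= 2.4000^2 / (2*0.7600)
= 5.7600 / 1.5200
= 3.7895

3.7895


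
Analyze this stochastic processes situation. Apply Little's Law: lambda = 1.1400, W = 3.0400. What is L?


Little's Law: L = lambda * W
= 1.1400 * 3.0400
= 3.4656

3.4656


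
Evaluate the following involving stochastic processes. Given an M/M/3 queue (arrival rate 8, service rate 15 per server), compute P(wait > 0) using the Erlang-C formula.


a = lambda/mu = 0.5333
rho = a/c = 0.1778
Erlang-C formula applied:
C(c,a) = 0.0180

0.0180


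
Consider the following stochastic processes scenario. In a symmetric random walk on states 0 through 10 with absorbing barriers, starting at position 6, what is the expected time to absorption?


For symmetric RW on 0,...,N with absorbing barriers, E(i) = i*(N-i)
E(6) = 6 * 4 = 24

24


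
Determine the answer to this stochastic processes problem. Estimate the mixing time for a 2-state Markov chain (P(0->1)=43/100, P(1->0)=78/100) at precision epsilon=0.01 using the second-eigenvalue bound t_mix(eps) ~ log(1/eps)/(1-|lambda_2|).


lambda_2 = |1 - p01 - p10| = |1 - 0.4300 - 0.7800| = 0.2100
t_mix ~ log(1/eps)/(1 - |lambda_2|)
= log(100)/(1 - 0.2100) = 4.6052/0.7900
= 5.8293

5.8293


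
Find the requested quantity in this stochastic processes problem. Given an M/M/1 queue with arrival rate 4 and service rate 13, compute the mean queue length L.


rho = 4/13 = 0.3077
L = rho/(1-rho)
= 0.3077/0.6923
= 0.4444

0.4444


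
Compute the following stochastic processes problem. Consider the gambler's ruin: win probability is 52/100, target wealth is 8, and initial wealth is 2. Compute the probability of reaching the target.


Gambler's ruin formula:
r = q/p = 0.4800/0.5200 = 0.9231
P(win) = (1 - r^i)/(1 - r^N)
= (1 - 0.9231^2)/(1 - 0.9231^8)
= 0.3128

0.3128


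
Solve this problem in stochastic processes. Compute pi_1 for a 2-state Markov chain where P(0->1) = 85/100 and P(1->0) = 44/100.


Stationary distribution: pi_0 = p10/(p01+p10), pi_1 = p01/(p01+p10)
p01 = 0.8500, p10 = 0.4400
pi_1 = 0.6589

0.6589


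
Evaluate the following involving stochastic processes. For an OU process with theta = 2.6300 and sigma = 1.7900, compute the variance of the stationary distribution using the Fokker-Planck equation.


Stationary variance = sigma^2 / (2*theta)
= 1.7900^2 / (2*2.6300)
= 3.2041 / 5.2600
= 0.6091

0.6091


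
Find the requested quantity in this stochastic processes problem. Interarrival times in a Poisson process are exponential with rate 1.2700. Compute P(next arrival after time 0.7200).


P(X > t) = exp(-lambda * t)
= exp(-1.2700 * 0.7200)
= exp(-0.9144) = 0.4008

0.4008


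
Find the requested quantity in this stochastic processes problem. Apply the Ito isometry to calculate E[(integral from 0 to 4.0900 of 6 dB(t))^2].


By Ito isometry: E[(int f dB)^2] = int f^2 dt
= 6^2 * 4.0900
= 36 * 4.0900 = 147.2400

147.2400


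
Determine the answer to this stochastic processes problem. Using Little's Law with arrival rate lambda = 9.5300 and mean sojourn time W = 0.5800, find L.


Little's Law: L = lambda * W
= 9.5300 * 0.5800
= 5.5274

5.5274


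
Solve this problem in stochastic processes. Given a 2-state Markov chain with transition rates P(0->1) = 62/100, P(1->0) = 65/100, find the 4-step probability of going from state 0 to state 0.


Computing P^4 by matrix multiplication.
P = [[0.3800, 0.6200], [0.6500, 0.3500]]
After raising P to the power 4:
P^4(0,0) = 0.5144

0.5144


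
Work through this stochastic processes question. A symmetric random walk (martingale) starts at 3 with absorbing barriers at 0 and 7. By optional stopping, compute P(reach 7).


By optional stopping theorem: E(M at tau) = M(0) = 3
P(hit 7)*7 + P(hit 0)*0 = 3
P(hit 7) = (3 - 0)/(7 - 0) = 3/7 = 0.4286

0.4286


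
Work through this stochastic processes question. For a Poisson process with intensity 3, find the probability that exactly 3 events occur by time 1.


P(N(t)=k) = (lambda*t)^k * exp(-lambda*t) / k!
lambda*t = 3
= 3^3 * exp(-3) / 3!
= 27 * 0.0498 / 6
= 0.2240

0.2240


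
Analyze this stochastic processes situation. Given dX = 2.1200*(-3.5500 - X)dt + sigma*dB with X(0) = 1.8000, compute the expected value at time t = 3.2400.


E[X(t)] = mu + (X(0) - mu)*exp(-theta*t)
= -3.5500 + (1.8000 - -3.5500)*exp(-2.1200*3.2400)
= -3.5500 + 5.3500 * 0.0010
= -3.5444

-3.5444


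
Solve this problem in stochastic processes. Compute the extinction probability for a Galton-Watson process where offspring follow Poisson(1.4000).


Since mu = 1.4000 > 1, extinction prob q < 1.
Solve s = exp(mu*(s-1)) iteratively.
q = 0.4890

0.4890


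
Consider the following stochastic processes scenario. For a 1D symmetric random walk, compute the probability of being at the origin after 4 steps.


P(S(4) = 0) = C(4,2) / 4^2
= 6 / 16
= 0.3750

0.3750


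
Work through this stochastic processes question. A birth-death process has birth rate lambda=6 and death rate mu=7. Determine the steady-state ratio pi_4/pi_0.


For birth-death process, pi_n/pi_0 = (lambda/mu)^n
= (6/7)^4
= 0.5398

0.5398


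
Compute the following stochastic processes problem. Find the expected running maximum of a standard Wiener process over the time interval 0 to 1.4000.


E(max B(s)) = sqrt(2t/pi)
= sqrt(2*1.4000/pi)
= sqrt(0.8913)
= 0.9441

0.9441


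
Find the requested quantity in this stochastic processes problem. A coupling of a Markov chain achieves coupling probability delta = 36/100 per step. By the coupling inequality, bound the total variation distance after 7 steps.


TV distance bound <= (1-delta)^n
= (1 - 0.3600)^7
= 0.6400^7
= 0.0440

0.0440


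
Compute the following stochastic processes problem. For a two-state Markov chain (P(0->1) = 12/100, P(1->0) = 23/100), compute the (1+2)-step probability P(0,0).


P^3 = P^1 * P^2
Computing via matrix multiplication of the transition matrix.
Entry (0,0) of P^3 = 0.7513

0.7513


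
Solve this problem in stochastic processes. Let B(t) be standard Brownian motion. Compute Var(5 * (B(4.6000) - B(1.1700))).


Var(alpha*(B(t)-B(s))) = alpha^2 * (t-s)
= 5^2 * (4.6000 - 1.1700)
= 25 * 3.4300
= 85.7500

85.7500


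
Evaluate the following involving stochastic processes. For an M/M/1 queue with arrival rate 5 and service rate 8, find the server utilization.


rho = lambda/mu
= 5/8
= 0.6250

0.6250


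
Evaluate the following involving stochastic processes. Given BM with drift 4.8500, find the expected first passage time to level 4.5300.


Expected first passage time = a/mu
= 4.5300/4.8500
= 0.9340

0.9340


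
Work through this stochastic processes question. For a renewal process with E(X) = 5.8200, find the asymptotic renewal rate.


Long-run renewal rate = 1/E(X)
= 1/5.8200
= 0.1718

0.1718


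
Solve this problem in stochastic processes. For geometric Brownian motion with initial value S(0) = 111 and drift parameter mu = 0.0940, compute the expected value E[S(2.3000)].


E[S(t)] = S(0) * exp(mu * t)
= 111 * exp(0.0940 * 2.3000)
= 111 * 1.2414
= 137.7899

137.7899


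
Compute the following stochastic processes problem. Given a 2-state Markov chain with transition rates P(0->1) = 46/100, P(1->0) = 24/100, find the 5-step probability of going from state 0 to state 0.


Computing P^5 by matrix multiplication.
P = [[0.5400, 0.4600], [0.2400, 0.7600]]
After raising P to the power 5:
P^5(0,0) = 0.3445

0.3445


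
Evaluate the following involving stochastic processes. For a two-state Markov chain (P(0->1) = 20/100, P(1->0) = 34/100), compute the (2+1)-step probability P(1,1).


P^3 = P^2 * P^1
Computing via matrix multiplication of the transition matrix.
Entry (1,1) of P^3 = 0.4317

0.4317


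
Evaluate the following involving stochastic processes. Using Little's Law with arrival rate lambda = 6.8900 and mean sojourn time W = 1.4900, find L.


Little's Law: L = lambda * W
= 6.8900 * 1.4900
= 10.2661

10.2661


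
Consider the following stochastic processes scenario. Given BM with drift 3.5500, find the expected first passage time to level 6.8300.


Expected first passage time = a/mu
= 6.8300/3.5500
= 1.9239

1.9239


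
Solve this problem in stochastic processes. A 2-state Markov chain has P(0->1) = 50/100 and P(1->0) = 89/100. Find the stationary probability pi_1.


Stationary distribution: pi_0 = p10/(p01+p10), pi_1 = p01/(p01+p10)
p01 = 0.5000, p10 = 0.8900
pi_1 = 0.3597

0.3597


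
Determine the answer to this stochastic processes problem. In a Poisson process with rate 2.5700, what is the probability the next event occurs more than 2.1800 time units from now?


P(X > t) = exp(-lambda * t)
= exp(-2.5700 * 2.1800)
= exp(-5.6026) = 0.0037

0.0037


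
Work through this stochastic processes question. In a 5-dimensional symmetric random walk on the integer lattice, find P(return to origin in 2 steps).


P(return in 2 steps) = P(reverse first step) = 1/(2d)
= 1/10
= 0.1000

0.1000


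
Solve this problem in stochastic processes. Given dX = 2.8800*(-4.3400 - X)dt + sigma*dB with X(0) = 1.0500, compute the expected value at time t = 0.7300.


E[X(t)] = mu + (X(0) - mu)*exp(-theta*t)
= -4.3400 + (1.0500 - -4.3400)*exp(-2.8800*0.7300)
= -4.3400 + 5.3900 * 0.1222
= -3.6815

-3.6815


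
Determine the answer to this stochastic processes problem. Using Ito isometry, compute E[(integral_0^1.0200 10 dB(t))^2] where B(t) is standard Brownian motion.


By Ito isometry: E[(int f dB)^2] = int f^2 dt
= 10^2 * 1.0200
= 100 * 1.0200 = 102.0000

102.0000


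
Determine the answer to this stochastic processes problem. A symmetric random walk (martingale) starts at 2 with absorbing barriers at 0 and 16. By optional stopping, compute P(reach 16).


By optional stopping theorem: E(M at tau) = M(0) = 2
P(hit 16)*16 + P(hit 0)*0 = 2
P(hit 16) = (2 - 0)/(16 - 0) = 1/8 = 0.1250

0.1250


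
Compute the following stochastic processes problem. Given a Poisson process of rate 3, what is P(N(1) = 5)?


P(N(t)=k) = (lambda*t)^k * exp(-lambda*t) / k!
lambda*t = 3
= 3^5 * exp(-3) / 5!
= 243 * 0.0498 / 120
= 0.1008

0.1008


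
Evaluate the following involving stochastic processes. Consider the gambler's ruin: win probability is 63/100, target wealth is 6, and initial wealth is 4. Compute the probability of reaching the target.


Gambler's ruin formula:
r = q/p = 0.3700/0.6300 = 0.5873
P(win) = (1 - r^i)/(1 - r^N)
= (1 - 0.5873^4)/(1 - 0.5873^6)
= 0.9187

0.9187


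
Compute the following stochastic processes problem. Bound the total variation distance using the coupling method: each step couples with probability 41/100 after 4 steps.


TV distance bound <= (1-delta)^n
= (1 - 0.4100)^4
= 0.5900^4
= 0.1212

0.1212


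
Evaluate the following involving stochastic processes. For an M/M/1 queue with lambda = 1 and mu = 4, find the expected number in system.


rho = 1/4 = 0.2500
L = rho/(1-rho)
= 0.2500/0.7500
= 0.3333

0.3333


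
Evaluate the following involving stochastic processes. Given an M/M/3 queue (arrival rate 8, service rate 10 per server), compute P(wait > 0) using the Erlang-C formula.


a = lambda/mu = 0.8000
rho = a/c = 0.2667
Erlang-C formula applied:
C(c,a) = 0.0520

0.0520


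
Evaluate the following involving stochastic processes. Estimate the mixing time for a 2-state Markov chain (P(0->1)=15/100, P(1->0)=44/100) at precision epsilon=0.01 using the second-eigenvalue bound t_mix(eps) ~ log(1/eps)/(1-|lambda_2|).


lambda_2 = |1 - p01 - p10| = |1 - 0.1500 - 0.4400| = 0.4100
t_mix ~ log(1/eps)/(1 - |lambda_2|)
= log(100)/(1 - 0.4100) = 4.6052/0.5900
= 7.8054

7.8054


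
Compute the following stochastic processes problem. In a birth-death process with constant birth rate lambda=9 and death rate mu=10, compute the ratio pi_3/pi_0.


For birth-death process, pi_n/pi_0 = (lambda/mu)^n
= (9/10)^3
= 0.7290

0.7290


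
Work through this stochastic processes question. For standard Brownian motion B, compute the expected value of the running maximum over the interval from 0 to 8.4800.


E(max B(s)) = sqrt(2t/pi)
= sqrt(2*8.4800/pi)
= sqrt(5.3985)
= 2.3235

2.3235


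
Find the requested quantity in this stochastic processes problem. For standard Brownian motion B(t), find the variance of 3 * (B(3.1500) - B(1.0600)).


Var(alpha*(B(t)-B(s))) = alpha^2 * (t-s)
= 3^2 * (3.1500 - 1.0600)
= 9 * 2.0900
= 18.8100

18.8100


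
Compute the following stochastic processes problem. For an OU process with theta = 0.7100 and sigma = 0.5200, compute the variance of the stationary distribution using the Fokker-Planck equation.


Stationary variance = sigma^2 / (2*theta)
= 0.5200^2 / (2*0.7100)
= 0.2704 / 1.4200
= 0.1904

0.1904


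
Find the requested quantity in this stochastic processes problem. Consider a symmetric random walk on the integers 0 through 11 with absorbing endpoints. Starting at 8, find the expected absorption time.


For symmetric RW on 0,...,N with absorbing barriers, E(i) = i*(N-i)
E(8) = 8 * 3 = 24

24


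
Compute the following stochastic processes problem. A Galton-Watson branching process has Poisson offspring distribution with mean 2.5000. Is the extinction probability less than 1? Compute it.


Since mu = 2.5000 > 1, extinction prob q < 1.
Solve s = exp(mu*(s-1)) iteratively.
q = 0.1074

0.1074


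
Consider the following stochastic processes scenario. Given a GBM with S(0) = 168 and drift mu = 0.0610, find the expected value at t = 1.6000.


E[S(t)] = S(0) * exp(mu * t)
= 168 * exp(0.0610 * 1.6000)
= 168 * 1.1025
= 185.2236

185.2236


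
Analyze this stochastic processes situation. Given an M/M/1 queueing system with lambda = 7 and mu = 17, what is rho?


rho = lambda/mu
= 7/17
= 0.4118

0.4118


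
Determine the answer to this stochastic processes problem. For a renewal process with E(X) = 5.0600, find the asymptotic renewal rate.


Long-run renewal rate = 1/E(X)
= 1/5.0600
= 0.1976

0.1976


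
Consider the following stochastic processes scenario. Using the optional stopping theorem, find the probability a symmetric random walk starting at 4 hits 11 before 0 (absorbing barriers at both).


By optional stopping theorem: E(M at tau) = M(0) = 4
P(hit 11)*11 + P(hit 0)*0 = 4
P(hit 11) = (4 - 0)/(11 - 0) = 4/11 = 0.3636

0.3636


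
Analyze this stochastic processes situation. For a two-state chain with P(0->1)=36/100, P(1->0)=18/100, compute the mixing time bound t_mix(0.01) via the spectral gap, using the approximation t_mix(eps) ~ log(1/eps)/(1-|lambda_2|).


lambda_2 = |1 - p01 - p10| = |1 - 0.3600 - 0.1800| = 0.4600
t_mix ~ log(1/eps)/(1 - |lambda_2|)
= log(100)/(1 - 0.4600) = 4.6052/0.5400
= 8.5281

8.5281


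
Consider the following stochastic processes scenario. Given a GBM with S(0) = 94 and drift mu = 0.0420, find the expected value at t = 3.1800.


E[S(t)] = S(0) * exp(mu * t)
= 94 * exp(0.0420 * 3.1800)
= 94 * 1.1429
= 107.4316

107.4316


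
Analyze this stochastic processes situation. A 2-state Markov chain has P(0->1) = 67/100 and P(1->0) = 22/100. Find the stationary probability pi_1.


Stationary distribution: pi_0 = p10/(p01+p10), pi_1 = p01/(p01+p10)
p01 = 0.6700, p10 = 0.2200
pi_1 = 0.7528

0.7528


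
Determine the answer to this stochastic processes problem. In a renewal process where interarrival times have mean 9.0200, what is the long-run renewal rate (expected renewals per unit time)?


Long-run renewal rate = 1/E(X)
= 1/9.0200
= 0.1109

0.1109


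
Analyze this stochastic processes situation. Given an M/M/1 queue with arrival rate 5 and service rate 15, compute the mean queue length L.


rho = 5/15 = 0.3333
L = rho/(1-rho)
= 0.3333/0.6667
= 0.5000

0.5000


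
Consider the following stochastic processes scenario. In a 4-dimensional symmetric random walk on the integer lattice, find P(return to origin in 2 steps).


P(return in 2 steps) = P(reverse first step) = 1/(2d)
= 1/8
= 0.1250

0.1250


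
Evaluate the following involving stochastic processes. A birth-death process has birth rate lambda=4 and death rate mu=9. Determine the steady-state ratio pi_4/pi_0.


For birth-death process, pi_n/pi_0 = (lambda/mu)^n
= (4/9)^4
= 0.0390

0.0390


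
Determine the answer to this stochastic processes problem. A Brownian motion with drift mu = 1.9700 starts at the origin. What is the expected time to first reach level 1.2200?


Expected first passage time = a/mu
= 1.2200/1.9700
= 0.6193

0.6193


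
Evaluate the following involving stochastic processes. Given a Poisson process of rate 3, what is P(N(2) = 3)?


P(N(t)=k) = (lambda*t)^k * exp(-lambda*t) / k!
lambda*t = 6
= 6^3 * exp(-6) / 3!
= 216 * 0.0025 / 6
= 0.0892

0.0892


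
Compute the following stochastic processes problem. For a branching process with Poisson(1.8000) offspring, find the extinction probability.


Since mu = 1.8000 > 1, extinction prob q < 1.
Solve s = exp(mu*(s-1)) iteratively.
q = 0.2676

0.2676


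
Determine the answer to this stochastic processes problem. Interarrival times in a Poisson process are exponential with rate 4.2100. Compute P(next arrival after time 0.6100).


P(X > t) = exp(-lambda * t)
= exp(-4.2100 * 0.6100)
= exp(-2.5681) = 0.0767

0.0767


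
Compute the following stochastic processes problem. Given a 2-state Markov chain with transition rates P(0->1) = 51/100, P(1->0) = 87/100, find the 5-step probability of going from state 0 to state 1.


Computing P^5 by matrix multiplication.
P = [[0.4900, 0.5100], [0.8700, 0.1300]]
After raising P to the power 5:
P^5(0,1) = 0.3725

0.3725


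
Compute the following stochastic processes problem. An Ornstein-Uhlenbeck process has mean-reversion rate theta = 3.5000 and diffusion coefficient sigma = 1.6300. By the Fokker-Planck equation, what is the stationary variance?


Stationary variance = sigma^2 / (2*theta)
= 1.6300^2 / (2*3.5000)
= 2.6569 / 7.0000
= 0.3796

0.3796


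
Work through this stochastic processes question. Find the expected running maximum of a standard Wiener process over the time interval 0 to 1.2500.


E(max B(s)) = sqrt(2t/pi)
= sqrt(2*1.2500/pi)
= sqrt(0.7958)
= 0.8921

0.8921


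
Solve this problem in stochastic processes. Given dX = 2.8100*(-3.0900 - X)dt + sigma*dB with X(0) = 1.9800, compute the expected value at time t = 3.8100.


E[X(t)] = mu + (X(0) - mu)*exp(-theta*t)
= -3.0900 + (1.9800 - -3.0900)*exp(-2.8100*3.8100)
= -3.0900 + 5.0700 * 2.2408e-05
= -3.0899

-3.0899


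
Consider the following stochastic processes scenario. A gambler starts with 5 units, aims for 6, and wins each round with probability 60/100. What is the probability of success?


Gambler's ruin formula:
r = q/p = 0.4000/0.6000 = 0.6667
P(win) = (1 - r^i)/(1 - r^N)
= (1 - 0.6667^5)/(1 - 0.6667^6)
= 0.9519

0.9519


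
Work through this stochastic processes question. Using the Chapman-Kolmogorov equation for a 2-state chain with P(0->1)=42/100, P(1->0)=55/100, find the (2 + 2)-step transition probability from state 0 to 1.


P^4 = P^2 * P^2
Computing via matrix multiplication of the transition matrix.
Entry (0,1) of P^4 = 0.4330

0.4330


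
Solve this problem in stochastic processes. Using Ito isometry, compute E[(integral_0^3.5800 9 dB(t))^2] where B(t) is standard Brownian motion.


By Ito isometry: E[(int f dB)^2] = int f^2 dt
= 9^2 * 3.5800
= 81 * 3.5800 = 289.9800

289.9800


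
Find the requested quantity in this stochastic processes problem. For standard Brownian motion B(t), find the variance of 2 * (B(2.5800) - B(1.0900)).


Var(alpha*(B(t)-B(s))) = alpha^2 * (t-s)
= 2^2 * (2.5800 - 1.0900)
= 4 * 1.4900
= 5.9600

5.9600


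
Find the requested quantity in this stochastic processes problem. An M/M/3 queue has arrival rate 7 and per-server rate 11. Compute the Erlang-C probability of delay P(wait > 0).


a = lambda/mu = 0.6364
rho = a/c = 0.2121
Erlang-C formula applied:
C(c,a) = 0.0288

0.0288


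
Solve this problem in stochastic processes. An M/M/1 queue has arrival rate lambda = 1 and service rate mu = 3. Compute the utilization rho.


rho = lambda/mu
= 1/3
= 0.3333

0.3333


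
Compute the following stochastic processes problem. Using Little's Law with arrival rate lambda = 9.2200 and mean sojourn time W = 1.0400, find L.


Little's Law: L = lambda * W
= 9.2200 * 1.0400
= 9.5888

9.5888


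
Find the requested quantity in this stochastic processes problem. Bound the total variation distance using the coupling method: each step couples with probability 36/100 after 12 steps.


TV distance bound <= (1-delta)^n
= (1 - 0.3600)^12
= 0.6400^12
= 0.0047

0.0047


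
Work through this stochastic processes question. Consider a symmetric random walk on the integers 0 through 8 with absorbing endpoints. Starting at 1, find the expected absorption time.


For symmetric RW on 0,...,N with absorbing barriers, E(i) = i*(N-i)
E(1) = 1 * 7 = 7

7


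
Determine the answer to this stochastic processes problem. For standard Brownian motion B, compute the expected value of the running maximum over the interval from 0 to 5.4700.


E(max B(s)) = sqrt(2t/pi)
= sqrt(2*5.4700/pi)
= sqrt(3.4823)
= 1.8661

1.8661


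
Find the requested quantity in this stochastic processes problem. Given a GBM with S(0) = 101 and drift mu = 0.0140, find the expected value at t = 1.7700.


E[S(t)] = S(0) * exp(mu * t)
= 101 * exp(0.0140 * 1.7700)
= 101 * 1.0251
= 103.5340

103.5340


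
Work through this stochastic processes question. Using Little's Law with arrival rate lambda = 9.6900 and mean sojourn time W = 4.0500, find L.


Little's Law: L = lambda * W
= 9.6900 * 4.0500
= 39.2445

39.2445


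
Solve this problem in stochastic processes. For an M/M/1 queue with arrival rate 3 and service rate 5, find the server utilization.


rho = lambda/mu
= 3/5
= 0.6000

0.6000


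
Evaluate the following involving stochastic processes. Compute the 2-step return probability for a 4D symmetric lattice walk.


P(return in 2 steps) = P(reverse first step) = 1/(2d)
= 1/8
= 0.1250

0.1250


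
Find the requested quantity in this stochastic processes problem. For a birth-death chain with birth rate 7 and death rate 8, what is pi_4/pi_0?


For birth-death process, pi_n/pi_0 = (lambda/mu)^n
= (7/8)^4
= 0.5862

0.5862


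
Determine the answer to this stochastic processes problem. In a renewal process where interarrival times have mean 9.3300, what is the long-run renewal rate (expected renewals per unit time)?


Long-run renewal rate = 1/E(X)
= 1/9.3300
= 0.1072

0.1072


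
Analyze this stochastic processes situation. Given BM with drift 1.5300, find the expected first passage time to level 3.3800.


Expected first passage time = a/mu
= 3.3800/1.5300
= 2.2092

2.2092


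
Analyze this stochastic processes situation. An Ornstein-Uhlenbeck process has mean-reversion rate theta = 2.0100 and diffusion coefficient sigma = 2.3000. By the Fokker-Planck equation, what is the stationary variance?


Stationary variance = sigma^2 / (2*theta)
= 2.3000^2 / (2*2.0100)
= 5.2900 / 4.0200
= 1.3159

1.3159


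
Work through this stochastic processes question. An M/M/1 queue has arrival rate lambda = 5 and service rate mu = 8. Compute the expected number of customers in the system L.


rho = 5/8 = 0.6250
L = rho/(1-rho)
= 0.6250/0.3750
= 1.6667

1.6667


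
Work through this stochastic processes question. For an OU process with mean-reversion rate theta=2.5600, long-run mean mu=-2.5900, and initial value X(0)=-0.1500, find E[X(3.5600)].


E[X(t)] = mu + (X(0) - mu)*exp(-theta*t)
= -2.5900 + (-0.1500 - -2.5900)*exp(-2.5600*3.5600)
= -2.5900 + 2.4400 * 1.1016e-04
= -2.5897

-2.5897
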